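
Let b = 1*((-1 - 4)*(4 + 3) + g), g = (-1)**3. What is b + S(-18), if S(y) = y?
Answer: -54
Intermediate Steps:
g = -1
b = -36 (b = 1*((-1 - 4)*(4 + 3) - 1) = 1*(-5*7 - 1) = 1*(-35 - 1) = 1*(-36) = -36)
b + S(-18) = -36 - 18 = -54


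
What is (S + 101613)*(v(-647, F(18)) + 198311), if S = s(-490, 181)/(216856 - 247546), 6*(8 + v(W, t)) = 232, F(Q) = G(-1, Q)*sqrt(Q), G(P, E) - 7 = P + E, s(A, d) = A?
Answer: 185558752128650/9207 ≈ 2.0154e+10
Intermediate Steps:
G(P, E) = 7 + E + P (G(P, E) = 7 + (P + E) = 7 + (E + P) = 7 + E + P)
F(Q) = sqrt(Q)*(6 + Q) (F(Q) = (7 + Q - 1)*sqrt(Q) = (6 + Q)*sqrt(Q) = sqrt(Q)*(6 + Q))
v(W, t) = 92/3 (v(W, t) = -8 + (1/6)*232 = -8 + 116/3 = 92/3)
S = 49/3069 (S = -490/(216856 - 247546) = -490/(-30690) = -490*(-1/30690) = 49/3069 ≈ 0.015966)
(S + 101613)*(v(-647, F(18)) + 198311) = (49/3069 + 101613)*(92/3 + 198311) = (311850346/3069)*(595025/3) = 185558752128650/9207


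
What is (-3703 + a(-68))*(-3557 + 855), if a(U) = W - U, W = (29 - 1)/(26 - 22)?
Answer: 9802856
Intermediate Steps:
W = 7 (W = 28/4 = 28*(¼) = 7)
a(U) = 7 - U
(-3703 + a(-68))*(-3557 + 855) = (-3703 + (7 - 1*(-68)))*(-3557 + 855) = (-3703 + (7 + 68))*(-2702) = (-3703 + 75)*(-2702) = -3628*(-2702) = 9802856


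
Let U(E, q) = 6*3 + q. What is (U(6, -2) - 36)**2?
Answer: 400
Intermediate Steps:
U(E, q) = 18 + q
(U(6, -2) - 36)**2 = ((18 - 2) - 36)**2 = (16 - 36)**2 = (-20)**2 = 400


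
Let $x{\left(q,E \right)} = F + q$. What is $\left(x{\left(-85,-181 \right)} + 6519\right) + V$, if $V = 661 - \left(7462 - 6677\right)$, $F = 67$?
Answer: $6377$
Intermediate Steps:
$x{\left(q,E \right)} = 67 + q$
$V = -124$ ($V = 661 - \left(7462 - 6677\right) = 661 - 785 = -124$)
$\left(x{\left(-85,-181 \right)} + 6519\right) + V = \left(\left(67 - 85\right) + 6519\right) - 124 = \left(-18 + 6519\right) - 124 = 6501 - 124 = 6377$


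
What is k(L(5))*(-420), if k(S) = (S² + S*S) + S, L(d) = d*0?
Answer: 0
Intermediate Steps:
L(d) = 0
k(S) = S + 2*S² (k(S) = (S² + S²) + S = 2*S² + S = S + 2*S²)
k(L(5))*(-420) = (0*(1 + 2*0))*(-420) = (0*(1 + 0))*(-420) = (0*1)*(-420) = 0*(-420) = 0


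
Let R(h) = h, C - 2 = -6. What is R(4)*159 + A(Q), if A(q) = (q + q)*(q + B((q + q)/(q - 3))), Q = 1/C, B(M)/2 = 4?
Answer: 5057/8 ≈ 632.13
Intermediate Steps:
C = -4 (C = 2 - 6 = -4)
B(M) = 8 (B(M) = 2*4 = 8)
Q = -¼ (Q = 1/(-4) = -¼ ≈ -0.25000)
A(q) = 2*q*(8 + q) (A(q) = (q + q)*(q + 8) = (2*q)*(8 + q) = 2*q*(8 + q))
R(4)*159 + A(Q) = 4*159 + 2*(-¼)*(8 - ¼) = 636 + 2*(-¼)*(31/4) = 636 - 31/8 = 5057/8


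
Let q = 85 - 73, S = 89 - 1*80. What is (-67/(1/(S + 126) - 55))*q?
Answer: 27135/1856 ≈ 14.620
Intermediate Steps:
S = 9 (S = 89 - 80 = 9)
q = 12
(-67/(1/(S + 126) - 55))*q = (-67/(1/(9 + 126) - 55))*12 = (-67/(1/135 - 55))*12 = (-67/(-7424/135))*12 = -135/7424*(-67)*12 = (9045/7424)*12 = 27135/1856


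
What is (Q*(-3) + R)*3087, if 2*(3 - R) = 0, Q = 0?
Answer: 9261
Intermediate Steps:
R = 3 (R = 3 - ½*0 = 3 + 0 = 3)
(Q*(-3) + R)*3087 = (0*(-3) + 3)*3087 = (0 + 3)*3087 = 3*3087 = 9261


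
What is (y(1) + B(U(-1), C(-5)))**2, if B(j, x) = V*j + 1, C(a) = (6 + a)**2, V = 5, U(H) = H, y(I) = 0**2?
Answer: 16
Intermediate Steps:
y(I) = 0
B(j, x) = 1 + 5*j (B(j, x) = 5*j + 1 = 1 + 5*j)
(y(1) + B(U(-1), C(-5)))**2 = (0 + (1 + 5*(-1)))**2 = (0 + (1 - 5))**2 = (0 - 4)**2 = (-4)**2 = 16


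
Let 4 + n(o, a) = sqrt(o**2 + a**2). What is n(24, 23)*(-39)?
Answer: 156 - 39*sqrt(1105) ≈ -1140.4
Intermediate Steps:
n(o, a) = -4 + sqrt(a**2 + o**2) (n(o, a) = -4 + sqrt(o**2 + a**2) = -4 + sqrt(a**2 + o**2))
n(24, 23)*(-39) = (-4 + sqrt(23**2 + 24**2))*(-39) = (-4 + sqrt(529 + 576))*(-39) = (-4 + sqrt(1105))*(-39) = 156 - 39*sqrt(1105)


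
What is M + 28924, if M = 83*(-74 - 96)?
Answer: 14814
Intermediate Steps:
M = -14110 (M = 83*(-170) = -14110)
M + 28924 = -14110 + 28924 = 14814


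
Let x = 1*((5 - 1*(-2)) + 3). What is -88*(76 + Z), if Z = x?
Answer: -7568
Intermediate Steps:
x = 10 (x = 1*((5 + 2) + 3) = 1*(7 + 3) = 1*10 = 10)
Z = 10
-88*(76 + Z) = -88*(76 + 10) = -88*86 = -7568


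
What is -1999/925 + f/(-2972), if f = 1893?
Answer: -7692053/2749100 ≈ -2.7980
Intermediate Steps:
-1999/925 + f/(-2972) = -1999/925 + 1893/(-2972) = -1999*1/925 + 1893*(-1/2972) = -1999/925 - 1893/2972 = -7692053/2749100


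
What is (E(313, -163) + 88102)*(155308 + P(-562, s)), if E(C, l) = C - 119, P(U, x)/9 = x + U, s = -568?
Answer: 12815104848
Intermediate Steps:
P(U, x) = 9*U + 9*x (P(U, x) = 9*(x + U) = 9*(U + x) = 9*U + 9*x)
E(C, l) = -119 + C
(E(313, -163) + 88102)*(155308 + P(-562, s)) = ((-119 + 313) + 88102)*(155308 + (9*(-562) + 9*(-568))) = (194 + 88102)*(155308 + (-5058 - 5112)) = 88296*(155308 - 10170) = 88296*145138 = 12815104848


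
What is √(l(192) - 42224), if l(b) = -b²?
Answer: 4*I*√4943 ≈ 281.23*I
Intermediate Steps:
√(l(192) - 42224) = √(-1*192² - 42224) = √(-1*36864 - 42224) = √(-36864 - 42224) = √(-79088) = 4*I*√4943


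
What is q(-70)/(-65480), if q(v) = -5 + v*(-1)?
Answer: -13/13096 ≈ -0.00099267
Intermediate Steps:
q(v) = -5 - v
q(-70)/(-65480) = (-5 - 1*(-70))/(-65480) = (-5 + 70)*(-1/65480) = 65*(-1/65480) = -13/13096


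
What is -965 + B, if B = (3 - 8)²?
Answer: -940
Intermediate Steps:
B = 25 (B = (-5)² = 25)
-965 + B = -965 + 25 = -940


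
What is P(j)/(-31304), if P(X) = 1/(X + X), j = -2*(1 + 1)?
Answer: 1/250432 ≈ 3.9931e-6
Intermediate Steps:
j = -4 (j = -2*2 = -4)
P(X) = 1/(2*X)
P(j)/(-31304) = ((½)/(-4))/(-31304) = ((½)*(-¼))*(-1/31304) = -⅛*(-1/31304) = 1/250432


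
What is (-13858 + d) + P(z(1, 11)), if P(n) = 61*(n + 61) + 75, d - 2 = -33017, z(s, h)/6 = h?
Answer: -39051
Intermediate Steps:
z(s, h) = 6*h
d = -33015 (d = 2 - 33017 = -33015)
P(n) = 3796 + 61*n (P(n) = 61*(61 + n) + 75 = (3721 + 61*n) + 75 = 3796 + 61*n)
(-13858 + d) + P(z(1, 11)) = (-13858 - 33015) + (3796 + 61*(6*11)) = -46873 + (3796 + 61*66) = -46873 + (3796 + 4026) = -46873 + 7822 = -39051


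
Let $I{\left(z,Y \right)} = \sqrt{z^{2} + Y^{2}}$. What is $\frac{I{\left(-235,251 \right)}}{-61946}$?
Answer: $- \frac{\sqrt{118226}}{61946} \approx -0.0055506$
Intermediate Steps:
$I{\left(z,Y \right)} = \sqrt{Y^{2} + z^{2}}$
$\frac{I{\left(-235,251 \right)}}{-61946} = \frac{\sqrt{251^{2} + \left(-235\right)^{2}}}{-61946} = \sqrt{63001 + 55225} \left(- \frac{1}{61946}\right) = \sqrt{118226} \left(- \frac{1}{61946}\right) = - \frac{\sqrt{118226}}{61946}$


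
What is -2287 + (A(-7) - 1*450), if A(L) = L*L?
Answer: -2688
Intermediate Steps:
A(L) = L²
-2287 + (A(-7) - 1*450) = -2287 + ((-7)² - 1*450) = -2287 + (49 - 450) = -2287 - 401 = -2688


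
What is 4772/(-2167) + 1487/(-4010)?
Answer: -22358049/8689670 ≈ -2.5729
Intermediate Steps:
4772/(-2167) + 1487/(-4010) = 4772*(-1/2167) + 1487*(-1/4010) = -4772/2167 - 1487/4010 = -22358049/8689670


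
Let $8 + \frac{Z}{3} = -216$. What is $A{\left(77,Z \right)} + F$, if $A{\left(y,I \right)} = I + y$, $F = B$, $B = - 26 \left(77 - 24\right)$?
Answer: $-1973$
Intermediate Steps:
$Z = -672$ ($Z = -24 + 3 \left(-216\right) = -24 - 648 = -672$)
$B = -1378$ ($B = \left(-26\right) 53 = -1378$)
$F = -1378$
$A{\left(77,Z \right)} + F = \left(-672 + 77\right) - 1378 = -595 - 1378 = -1973$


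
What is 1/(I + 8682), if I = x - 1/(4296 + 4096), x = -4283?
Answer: 8392/36916407 ≈ 0.00022732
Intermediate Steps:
I = -35942937/8392 (I = -4283 - 1/(4296 + 4096) = -4283 - 1/8392 = -35942937/8392 ≈ -4283.0)
1/(I + 8682) = 1/(-35942937/8392 + 8682) = 1/(36916407/8392) = 8392/36916407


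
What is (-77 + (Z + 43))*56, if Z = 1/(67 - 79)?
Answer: -5726/3 ≈ -1908.7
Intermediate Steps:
Z = -1/12 (Z = 1/(-12) = -1/12 ≈ -0.083333)
(-77 + (Z + 43))*56 = (-77 + (-1/12 + 43))*56 = (-77 + 515/12)*56 = -409/12*56 = -5726/3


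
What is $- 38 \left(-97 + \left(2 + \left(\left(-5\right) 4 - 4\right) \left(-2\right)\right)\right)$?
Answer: $1786$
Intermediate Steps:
$- 38 \left(-97 + \left(2 + \left(\left(-5\right) 4 - 4\right) \left(-2\right)\right)\right) = - 38 \left(-97 + \left(2 + \left(-20 - 4\right) \left(-2\right)\right)\right) = - 38 \left(-97 + \left(2 - -48\right)\right) = - 38 \left(-97 + \left(2 + 48\right)\right) = - 38 \left(-97 + 50\right) = \left(-38\right) \left(-47\right) = 1786$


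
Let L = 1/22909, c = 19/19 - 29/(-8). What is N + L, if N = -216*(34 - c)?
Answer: -145357604/22909 ≈ -6345.0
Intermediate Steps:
c = 37/8 (c = 19*(1/19) - 29*(-1/8) = 1 + 29/8 = 37/8 ≈ 4.6250)
N = -6345 (N = -216*(34 - 1*37/8) = -216*(34 - 37/8) = -216*235/8 = -6345)
L = 1/22909 ≈ 4.3651e-5
N + L = -6345 + 1/22909 = -145357604/22909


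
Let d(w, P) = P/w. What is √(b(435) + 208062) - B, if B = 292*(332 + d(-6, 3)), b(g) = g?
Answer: -96798 + √208497 ≈ -96341.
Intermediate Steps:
B = 96798 (B = 292*(332 + 3/(-6)) = 292*(332 + 3*(-⅙)) = 292*(332 - ½) = 292*(663/2) = 96798)
√(b(435) + 208062) - B = √(435 + 208062) - 1*96798 = √208497 - 96798 = -96798 + √208497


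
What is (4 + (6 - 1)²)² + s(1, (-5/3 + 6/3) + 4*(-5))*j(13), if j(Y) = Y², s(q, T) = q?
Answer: 1010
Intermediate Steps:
(4 + (6 - 1)²)² + s(1, (-5/3 + 6/3) + 4*(-5))*j(13) = (4 + (6 - 1)²)² + 1*13² = (4 + 5²)² + 1*169 = (4 + 25)² + 169 = 29² + 169 = 841 + 169 = 1010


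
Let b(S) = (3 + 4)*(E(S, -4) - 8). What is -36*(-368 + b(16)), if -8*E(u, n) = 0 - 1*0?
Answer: 15264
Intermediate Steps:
E(u, n) = 0 (E(u, n) = -(0 - 1*0)/8 = -(0 + 0)/8 = -⅛*0 = 0)
b(S) = -56 (b(S) = (3 + 4)*(0 - 8) = 7*(-8) = -56)
-36*(-368 + b(16)) = -36*(-368 - 56) = -36*(-424) = 15264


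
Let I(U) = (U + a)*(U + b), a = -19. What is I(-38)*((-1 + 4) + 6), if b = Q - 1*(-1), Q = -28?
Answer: 33345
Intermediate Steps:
b = -27 (b = -28 - 1*(-1) = -28 + 1 = -27)
I(U) = (-27 + U)*(-19 + U) (I(U) = (U - 19)*(U - 27) = (-19 + U)*(-27 + U) = (-27 + U)*(-19 + U))
I(-38)*((-1 + 4) + 6) = (513 + (-38)² - 46*(-38))*((-1 + 4) + 6) = (513 + 1444 + 1748)*(3 + 6) = 3705*9 = 33345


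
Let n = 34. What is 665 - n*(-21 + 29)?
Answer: 393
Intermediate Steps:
665 - n*(-21 + 29) = 665 - 34*(-21 + 29) = 665 - 34*8 = 665 - 1*272 = 665 - 272 = 393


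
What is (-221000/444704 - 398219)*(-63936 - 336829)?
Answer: 682417259325285/4276 ≈ 1.5959e+11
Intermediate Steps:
(-221000/444704 - 398219)*(-63936 - 336829) = (-221000*1/444704 - 398219)*(-400765) = (-2125/4276 - 398219)*(-400765) = -1702786569/4276*(-400765) = 682417259325285/4276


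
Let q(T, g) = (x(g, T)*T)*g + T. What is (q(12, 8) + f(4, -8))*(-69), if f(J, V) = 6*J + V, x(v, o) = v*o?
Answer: -637836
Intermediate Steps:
x(v, o) = o*v
q(T, g) = T + T²*g² (q(T, g) = ((T*g)*T)*g + T = (g*T²)*g + T = T²*g² + T = T + T²*g²)
f(J, V) = V + 6*J
(q(12, 8) + f(4, -8))*(-69) = (12*(1 + 12*8²) + (-8 + 6*4))*(-69) = (12*(1 + 12*64) + (-8 + 24))*(-69) = (12*(1 + 768) + 16)*(-69) = (12*769 + 16)*(-69) = (9228 + 16)*(-69) = 9244*(-69) = -637836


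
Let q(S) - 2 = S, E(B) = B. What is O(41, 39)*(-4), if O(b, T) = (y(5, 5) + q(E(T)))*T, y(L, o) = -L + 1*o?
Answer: -6396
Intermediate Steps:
y(L, o) = o - L (y(L, o) = -L + o = o - L)
q(S) = 2 + S
O(b, T) = T*(2 + T) (O(b, T) = ((5 - 1*5) + (2 + T))*T = ((5 - 5) + (2 + T))*T = (0 + (2 + T))*T = (2 + T)*T = T*(2 + T))
O(41, 39)*(-4) = (39*(2 + 39))*(-4) = (39*41)*(-4) = 1599*(-4) = -6396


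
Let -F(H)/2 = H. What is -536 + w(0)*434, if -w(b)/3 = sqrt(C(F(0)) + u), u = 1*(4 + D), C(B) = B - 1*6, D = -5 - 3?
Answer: -536 - 1302*I*sqrt(10) ≈ -536.0 - 4117.3*I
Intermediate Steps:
F(H) = -2*H
D = -8
C(B) = -6 + B (C(B) = B - 6 = -6 + B)
u = -4 (u = 1*(4 - 8) = 1*(-4) = -4)
w(b) = -3*I*sqrt(10) (w(b) = -3*sqrt((-6 - 2*0) - 4) = -3*sqrt((-6 + 0) - 4) = -3*sqrt(-6 - 4) = -3*I*sqrt(10))
-536 + w(0)*434 = -536 - 3*I*sqrt(10)*434 = -536 - 1302*I*sqrt(10)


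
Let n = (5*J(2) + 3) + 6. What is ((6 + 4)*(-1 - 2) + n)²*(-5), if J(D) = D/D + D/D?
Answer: -605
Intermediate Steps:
J(D) = 2 (J(D) = 1 + 1 = 2)
n = 19 (n = (5*2 + 3) + 6 = (10 + 3) + 6 = 13 + 6 = 19)
((6 + 4)*(-1 - 2) + n)²*(-5) = ((6 + 4)*(-1 - 2) + 19)²*(-5) = (10*(-3) + 19)²*(-5) = (-30 + 19)²*(-5) = (-11)²*(-5) = 121*(-5) = -605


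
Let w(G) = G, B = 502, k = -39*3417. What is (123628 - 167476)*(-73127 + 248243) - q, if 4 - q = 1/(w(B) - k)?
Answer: -1027112729550579/133765 ≈ -7.6785e+9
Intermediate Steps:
k = -133263
q = 535059/133765 (q = 4 - 1/(502 - 1*(-133263)) = 4 - 1/(502 + 133263) = 4 - 1/133765 = 535059/133765 ≈ 4.0000)
(123628 - 167476)*(-73127 + 248243) - q = (123628 - 167476)*(-73127 + 248243) - 1*535059/133765 = -43848*175116 - 535059/133765 = -7678486368 - 535059/133765 = -1027112729550579/133765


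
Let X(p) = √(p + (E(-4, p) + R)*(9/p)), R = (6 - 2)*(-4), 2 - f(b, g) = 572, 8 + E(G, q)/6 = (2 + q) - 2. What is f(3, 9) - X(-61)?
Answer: -570 - √9089/61 ≈ -571.56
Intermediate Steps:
E(G, q) = -48 + 6*q (E(G, q) = -48 + 6*((2 + q) - 2) = -48 + 6*q)
f(b, g) = -570 (f(b, g) = 2 - 1*572 = 2 - 572 = -570)
R = -16 (R = 4*(-4) = -16)
X(p) = √(p + 9*(-64 + 6*p)/p) (X(p) = √(p + ((-48 + 6*p) - 16)*(9/p)) = √(p + (-64 + 6*p)*(9/p)) = √(p + 9*(-64 + 6*p)/p))
f(3, 9) - X(-61) = -570 - √(54 - 61 - 576/(-61)) = -570 - √(54 - 61 - 576*(-1/61)) = -570 - √(54 - 61 + 576/61) = -570 - √(149/61) = -570 - √9089/61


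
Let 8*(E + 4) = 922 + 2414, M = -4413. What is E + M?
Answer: -4000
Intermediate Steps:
E = 413 (E = -4 + (922 + 2414)/8 = -4 + (⅛)*3336 = -4 + 417 = 413)
E + M = 413 - 4413 = -4000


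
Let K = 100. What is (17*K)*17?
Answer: 28900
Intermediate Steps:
(17*K)*17 = (17*100)*17 = 1700*17 = 28900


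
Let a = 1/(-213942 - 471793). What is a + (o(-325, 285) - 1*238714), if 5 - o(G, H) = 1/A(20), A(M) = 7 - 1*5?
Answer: -327382917967/1371470 ≈ -2.3871e+5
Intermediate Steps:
A(M) = 2 (A(M) = 7 - 5 = 2)
o(G, H) = 9/2 (o(G, H) = 5 - 1/2 = 5 - 1*½ = 5 - ½ = 9/2)
a = -1/685735 (a = 1/(-685735) = -1/685735 ≈ -1.4583e-6)
a + (o(-325, 285) - 1*238714) = -1/685735 + (9/2 - 1*238714) = -1/685735 + (9/2 - 238714) = -1/685735 - 477419/2 = -327382917967/1371470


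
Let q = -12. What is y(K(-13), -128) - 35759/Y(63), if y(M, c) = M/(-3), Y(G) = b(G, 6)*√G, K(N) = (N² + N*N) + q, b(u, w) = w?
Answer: -326/3 - 35759*√7/126 ≈ -859.54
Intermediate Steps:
K(N) = -12 + 2*N² (K(N) = (N² + N*N) - 12 = (N² + N²) - 12 = 2*N² - 12 = -12 + 2*N²)
Y(G) = 6*√G
y(M, c) = -M/3 (y(M, c) = M*(-⅓) = -M/3)
y(K(-13), -128) - 35759/Y(63) = -(-12 + 2*(-13)²)/3 - 35759*√7/126 = -(-12 + 2*169)/3 - 35759*√7/126 = -(-12 + 338)/3 - 35759*√7/126 = -⅓*326 - 35759*√7/126 = -326/3 - 35759*√7/126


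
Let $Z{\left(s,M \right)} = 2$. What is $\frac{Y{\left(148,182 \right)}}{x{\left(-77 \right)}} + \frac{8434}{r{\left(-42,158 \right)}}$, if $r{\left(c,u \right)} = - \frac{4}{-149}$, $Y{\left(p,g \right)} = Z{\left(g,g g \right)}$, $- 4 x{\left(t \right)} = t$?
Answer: $\frac{48381657}{154} \approx 3.1417 \cdot 10^{5}$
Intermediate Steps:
$x{\left(t \right)} = - \frac{t}{4}$
$Y{\left(p,g \right)} = 2$
$r{\left(c,u \right)} = \frac{4}{149}$ ($r{\left(c,u \right)} = \left(-4\right) \left(- \frac{1}{149}\right) = \frac{4}{149}$)
$\frac{Y{\left(148,182 \right)}}{x{\left(-77 \right)}} + \frac{8434}{r{\left(-42,158 \right)}} = \frac{2}{\left(- \frac{1}{4}\right) \left(-77\right)} + \frac{8434}{\frac{4}{149}} = \frac{2}{\frac{77}{4}} + 8434 \cdot \frac{149}{4} = 2 \cdot \frac{4}{77} + \frac{628333}{2} = \frac{8}{77} + \frac{628333}{2} = \frac{48381657}{154}$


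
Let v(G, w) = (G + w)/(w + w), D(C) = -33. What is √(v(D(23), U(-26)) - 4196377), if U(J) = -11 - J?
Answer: 8*I*√1639210/5 ≈ 2048.5*I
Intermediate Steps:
v(G, w) = (G + w)/(2*w) (v(G, w) = (G + w)/((2*w)) = (G + w)*(1/(2*w)) = (G + w)/(2*w))
√(v(D(23), U(-26)) - 4196377) = √((-33 + (-11 - 1*(-26)))/(2*(-11 - 1*(-26))) - 4196377) = √((-33 + (-11 + 26))/(2*(-11 + 26)) - 4196377) = √((½)*(-33 + 15)/15 - 4196377) = √((½)*(1/15)*(-18) - 4196377) = √(-⅗ - 4196377) = √(-20981888/5) = 8*I*√1639210/5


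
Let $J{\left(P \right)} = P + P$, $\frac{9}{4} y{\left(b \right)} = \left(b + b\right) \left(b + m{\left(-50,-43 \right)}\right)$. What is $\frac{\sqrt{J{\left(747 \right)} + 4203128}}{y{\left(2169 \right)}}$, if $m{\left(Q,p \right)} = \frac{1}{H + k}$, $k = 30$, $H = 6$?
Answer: $\frac{9 \sqrt{4204622}}{37636970} \approx 0.00049033$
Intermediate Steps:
$m{\left(Q,p \right)} = \frac{1}{36}$ ($m{\left(Q,p \right)} = \frac{1}{6 + 30} = \frac{1}{36}$)
$y{\left(b \right)} = \frac{8 b \left(\frac{1}{36} + b\right)}{9}$ ($y{\left(b \right)} = \frac{4 \left(b + b\right) \left(b + \frac{1}{36}\right)}{9} = \frac{4 \cdot 2 b \left(\frac{1}{36} + b\right)}{9} = \frac{8 b \left(\frac{1}{36} + b\right)}{9}$)
$J{\left(P \right)} = 2 P$
$\frac{\sqrt{J{\left(747 \right)} + 4203128}}{y{\left(2169 \right)}} = \frac{\sqrt{2 \cdot 747 + 4203128}}{\frac{2}{81} \cdot 2169 \left(1 + 36 \cdot 2169\right)} = \frac{\sqrt{1494 + 4203128}}{\frac{2}{81} \cdot 2169 \left(1 + 78084\right)} = \frac{\sqrt{4204622}}{\frac{2}{81} \cdot 2169 \cdot 78085} = \frac{\sqrt{4204622}}{\frac{37636970}{9}} = \sqrt{4204622} \cdot \frac{9}{37636970} = \frac{9 \sqrt{4204622}}{37636970}$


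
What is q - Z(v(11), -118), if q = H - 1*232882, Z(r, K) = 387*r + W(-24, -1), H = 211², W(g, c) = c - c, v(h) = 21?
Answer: -196488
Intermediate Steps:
W(g, c) = 0
H = 44521
Z(r, K) = 387*r (Z(r, K) = 387*r + 0 = 387*r)
q = -188361 (q = 44521 - 1*232882 = 44521 - 232882 = -188361)
q - Z(v(11), -118) = -188361 - 387*21 = -188361 - 1*8127 = -188361 - 8127 = -196488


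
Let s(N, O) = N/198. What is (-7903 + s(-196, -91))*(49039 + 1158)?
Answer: -39278901515/99 ≈ -3.9676e+8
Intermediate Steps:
s(N, O) = N/198 (s(N, O) = N*(1/198) = N/198)
(-7903 + s(-196, -91))*(49039 + 1158) = (-7903 + (1/198)*(-196))*(49039 + 1158) = (-7903 - 98/99)*50197 = -782495/99*50197 = -39278901515/99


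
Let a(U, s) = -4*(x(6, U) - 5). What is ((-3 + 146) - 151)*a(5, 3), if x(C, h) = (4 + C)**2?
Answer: 3040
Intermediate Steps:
a(U, s) = -380 (a(U, s) = -4*((4 + 6)**2 - 5) = -4*(10**2 - 5) = -4*(100 - 5) = -4*95 = -380)
((-3 + 146) - 151)*a(5, 3) = ((-3 + 146) - 151)*(-380) = (143 - 151)*(-380) = -8*(-380) = 3040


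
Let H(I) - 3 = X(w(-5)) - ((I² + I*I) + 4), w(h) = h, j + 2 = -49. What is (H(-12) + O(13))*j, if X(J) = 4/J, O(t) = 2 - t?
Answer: 76704/5 ≈ 15341.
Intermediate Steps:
j = -51 (j = -2 - 49 = -51)
H(I) = -9/5 - 2*I² (H(I) = 3 + (4/(-5) - ((I² + I*I) + 4)) = 3 + (4*(-⅕) - ((I² + I²) + 4)) = 3 + (-⅘ - (2*I² + 4)) = 3 + (-⅘ - (4 + 2*I²)) = 3 + (-⅘ + (-4 - 2*I²)) = 3 + (-24/5 - 2*I²) = -9/5 - 2*I²)
(H(-12) + O(13))*j = ((-9/5 - 2*(-12)²) + (2 - 1*13))*(-51) = ((-9/5 - 2*144) + (2 - 13))*(-51) = ((-9/5 - 288) - 11)*(-51) = (-1449/5 - 11)*(-51) = -1504/5*(-51) = 76704/5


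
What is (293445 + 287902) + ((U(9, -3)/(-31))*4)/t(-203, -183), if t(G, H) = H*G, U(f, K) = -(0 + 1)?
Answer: 669490250797/1151619 ≈ 5.8135e+5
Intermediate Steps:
U(f, K) = -1 (U(f, K) = -1*1 = -1)
t(G, H) = G*H
(293445 + 287902) + ((U(9, -3)/(-31))*4)/t(-203, -183) = (293445 + 287902) + (-1/(-31)*4)/((-203*(-183))) = 581347 + (-1*(-1/31)*4)/37149 = 581347 + ((1/31)*4)*(1/37149) = 581347 + (4/31)*(1/37149) = 581347 + 4/1151619 = 669490250797/1151619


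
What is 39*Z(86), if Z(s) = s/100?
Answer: 1677/50 ≈ 33.540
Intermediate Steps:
Z(s) = s/100 (Z(s) = s*(1/100) = s/100)
39*Z(86) = 39*((1/100)*86) = 39*(43/50) = 1677/50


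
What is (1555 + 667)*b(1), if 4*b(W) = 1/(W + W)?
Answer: 1111/4 ≈ 277.75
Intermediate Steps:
b(W) = 1/(8*W) (b(W) = 1/(4*(W + W)) = 1/(4*((2*W))) = (1/(2*W))/4 = 1/(8*W))
(1555 + 667)*b(1) = (1555 + 667)*((⅛)/1) = 2222*((⅛)*1) = 2222*(⅛) = 1111/4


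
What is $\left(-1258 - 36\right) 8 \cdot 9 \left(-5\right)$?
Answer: $465840$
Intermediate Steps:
$\left(-1258 - 36\right) 8 \cdot 9 \left(-5\right) = - 1294 \cdot 72 \left(-5\right) = \left(-1294\right) \left(-360\right) = 465840$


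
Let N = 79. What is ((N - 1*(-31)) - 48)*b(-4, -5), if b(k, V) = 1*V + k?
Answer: -558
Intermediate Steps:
b(k, V) = V + k
((N - 1*(-31)) - 48)*b(-4, -5) = ((79 - 1*(-31)) - 48)*(-5 - 4) = ((79 + 31) - 48)*(-9) = (110 - 48)*(-9) = 62*(-9) = -558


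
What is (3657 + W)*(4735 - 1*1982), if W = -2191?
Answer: 4035898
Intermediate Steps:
(3657 + W)*(4735 - 1*1982) = (3657 - 2191)*(4735 - 1*1982) = 1466*(4735 - 1982) = 1466*2753 = 4035898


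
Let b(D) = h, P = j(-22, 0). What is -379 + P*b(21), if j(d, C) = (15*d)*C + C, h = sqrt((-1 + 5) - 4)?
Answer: -379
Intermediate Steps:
h = 0 (h = sqrt(4 - 4) = sqrt(0) = 0)
j(d, C) = C + 15*C*d (j(d, C) = 15*C*d + C = C + 15*C*d)
P = 0 (P = 0*(1 + 15*(-22)) = 0*(1 - 330) = 0*(-329) = 0)
b(D) = 0
-379 + P*b(21) = -379 + 0*0 = -379 + 0 = -379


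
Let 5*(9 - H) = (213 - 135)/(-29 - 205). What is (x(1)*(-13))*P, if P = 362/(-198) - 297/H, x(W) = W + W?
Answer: 6053593/6732 ≈ 899.23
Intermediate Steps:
x(W) = 2*W
H = 136/15 (H = 9 - (213 - 135)/(5*(-29 - 205)) = 9 - 78/(5*(-234)) = 9 - 78*(-1)/(5*234) = 9 - ⅕*(-⅓) = 9 + 1/15 = 136/15 ≈ 9.0667)
P = -465661/13464 (P = 362/(-198) - 297/136/15 = 362*(-1/198) - 297*15/136 = -181/99 - 4455/136 = -465661/13464 ≈ -34.586)
(x(1)*(-13))*P = ((2*1)*(-13))*(-465661/13464) = (2*(-13))*(-465661/13464) = -26*(-465661/13464) = 6053593/6732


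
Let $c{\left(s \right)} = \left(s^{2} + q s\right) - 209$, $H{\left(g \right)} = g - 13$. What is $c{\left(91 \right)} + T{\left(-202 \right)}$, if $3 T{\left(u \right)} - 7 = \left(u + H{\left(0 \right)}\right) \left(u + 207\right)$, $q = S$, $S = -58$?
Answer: $2438$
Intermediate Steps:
$q = -58$
$H{\left(g \right)} = -13 + g$
$c{\left(s \right)} = -209 + s^{2} - 58 s$ ($c{\left(s \right)} = \left(s^{2} - 58 s\right) - 209 = -209 + s^{2} - 58 s$)
$T{\left(u \right)} = \frac{7}{3} + \frac{\left(-13 + u\right) \left(207 + u\right)}{3}$ ($T{\left(u \right)} = \frac{7}{3} + \frac{\left(u + \left(-13 + 0\right)\right) \left(u + 207\right)}{3} = \frac{7}{3} + \frac{\left(u - 13\right) \left(207 + u\right)}{3} = \frac{7}{3} + \frac{\left(-13 + u\right) \left(207 + u\right)}{3}$)
$c{\left(91 \right)} + T{\left(-202 \right)} = \left(-209 + 91^{2} - 5278\right) + \left(- \frac{2684}{3} + \frac{\left(-202\right)^{2}}{3} + \frac{194}{3} \left(-202\right)\right) = \left(-209 + 8281 - 5278\right) - 356 = 2794 - 356 = 2438$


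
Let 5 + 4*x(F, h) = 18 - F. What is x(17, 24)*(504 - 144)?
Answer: -360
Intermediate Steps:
x(F, h) = 13/4 - F/4 (x(F, h) = -5/4 + (18 - F)/4 = -5/4 + (9/2 - F/4) = 13/4 - F/4)
x(17, 24)*(504 - 144) = (13/4 - 1/4*17)*(504 - 144) = (13/4 - 17/4)*360 = -1*360 = -360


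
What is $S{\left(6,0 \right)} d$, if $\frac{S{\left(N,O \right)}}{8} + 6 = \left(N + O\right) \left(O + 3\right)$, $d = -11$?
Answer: $-1056$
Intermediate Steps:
$S{\left(N,O \right)} = -48 + 8 \left(3 + O\right) \left(N + O\right)$ ($S{\left(N,O \right)} = -48 + 8 \left(N + O\right) \left(O + 3\right) = -48 + 8 \left(N + O\right) \left(3 + O\right) = -48 + 8 \left(3 + O\right) \left(N + O\right)$)
$S{\left(6,0 \right)} d = \left(-48 + 8 \cdot 0^{2} + 24 \cdot 6 + 24 \cdot 0 + 8 \cdot 6 \cdot 0\right) \left(-11\right) = \left(-48 + 8 \cdot 0 + 144 + 0 + 0\right) \left(-11\right) = \left(-48 + 0 + 144 + 0 + 0\right) \left(-11\right) = 96 \left(-11\right) = -1056$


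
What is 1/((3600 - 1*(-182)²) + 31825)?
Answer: 1/2301 ≈ 0.00043459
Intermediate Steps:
1/((3600 - 1*(-182)²) + 31825) = 1/((3600 - 1*33124) + 31825) = 1/((3600 - 33124) + 31825) = 1/(-29524 + 31825) = 1/2301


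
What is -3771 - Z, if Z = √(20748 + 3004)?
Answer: -3771 - 2*√5938 ≈ -3925.1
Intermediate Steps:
Z = 2*√5938 (Z = √23752 = 2*√5938 ≈ 154.12)
-3771 - Z = -3771 - 2*√5938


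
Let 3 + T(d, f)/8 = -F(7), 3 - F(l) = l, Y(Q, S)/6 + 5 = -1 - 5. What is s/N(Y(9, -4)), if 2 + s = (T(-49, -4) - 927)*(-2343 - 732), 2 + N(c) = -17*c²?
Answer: -2825923/74054 ≈ -38.160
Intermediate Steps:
Y(Q, S) = -66 (Y(Q, S) = -30 + 6*(-1 - 5) = -30 + 6*(-6) = -30 - 36 = -66)
N(c) = -2 - 17*c²
F(l) = 3 - l
T(d, f) = 8 (T(d, f) = -24 + 8*(-(3 - 1*7)) = -24 + 8*(-(3 - 7)) = -24 + 8*(-1*(-4)) = -24 + 8*4 = -24 + 32 = 8)
s = 2825923 (s = -2 + (8 - 927)*(-2343 - 732) = -2 - 919*(-3075) = -2 + 2825925 = 2825923)
s/N(Y(9, -4)) = 2825923/(-2 - 17*(-66)²) = 2825923/(-2 - 17*4356) = 2825923/(-2 - 74052) = 2825923/(-74054) = 2825923*(-1/74054) = -2825923/74054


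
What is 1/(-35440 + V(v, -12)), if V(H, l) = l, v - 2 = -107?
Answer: -1/35452 ≈ -2.8207e-5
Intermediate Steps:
v = -105 (v = 2 - 107 = -105)
1/(-35440 + V(v, -12)) = 1/(-35440 - 12) = 1/(-35452) = -1/35452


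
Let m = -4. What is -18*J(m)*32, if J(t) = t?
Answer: 2304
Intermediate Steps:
-18*J(m)*32 = -18*(-4)*32 = 72*32 = 2304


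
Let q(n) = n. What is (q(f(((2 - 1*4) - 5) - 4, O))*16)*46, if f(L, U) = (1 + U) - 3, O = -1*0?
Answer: -1472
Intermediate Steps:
O = 0
f(L, U) = -2 + U
(q(f(((2 - 1*4) - 5) - 4, O))*16)*46 = ((-2 + 0)*16)*46 = -2*16*46 = -32*46 = -1472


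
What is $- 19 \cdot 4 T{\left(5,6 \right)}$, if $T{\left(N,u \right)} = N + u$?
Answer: $-836$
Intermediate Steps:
$- 19 \cdot 4 T{\left(5,6 \right)} = - 19 \cdot 4 \left(5 + 6\right) = - 76 \cdot 11 = \left(-1\right) 836 = -836$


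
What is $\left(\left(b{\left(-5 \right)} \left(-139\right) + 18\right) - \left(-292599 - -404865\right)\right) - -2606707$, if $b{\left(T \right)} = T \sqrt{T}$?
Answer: $2494459 + 695 i \sqrt{5} \approx 2.4945 \cdot 10^{6} + 1554.1 i$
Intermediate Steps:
$b{\left(T \right)} = T^{\frac{3}{2}}$
$\left(\left(b{\left(-5 \right)} \left(-139\right) + 18\right) - \left(-292599 - -404865\right)\right) - -2606707 = \left(\left(\left(-5\right)^{\frac{3}{2}} \left(-139\right) + 18\right) - \left(-292599 - -404865\right)\right) - -2606707 = \left(\left(- 5 i \sqrt{5} \left(-139\right) + 18\right) - \left(-292599 + 404865\right)\right) + 2606707 = \left(\left(695 i \sqrt{5} + 18\right) - 112266\right) + 2606707 = \left(\left(18 + 695 i \sqrt{5}\right) - 112266\right) + 2606707 = \left(-112248 + 695 i \sqrt{5}\right) + 2606707 = 2494459 + 695 i \sqrt{5}$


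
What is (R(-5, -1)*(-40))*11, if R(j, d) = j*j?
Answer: -11000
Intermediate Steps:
R(j, d) = j**2
(R(-5, -1)*(-40))*11 = ((-5)**2*(-40))*11 = (25*(-40))*11 = -1000*11 = -11000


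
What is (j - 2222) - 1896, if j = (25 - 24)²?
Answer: -4117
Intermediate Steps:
j = 1 (j = 1² = 1)
(j - 2222) - 1896 = (1 - 2222) - 1896 = -2221 - 1896 = -4117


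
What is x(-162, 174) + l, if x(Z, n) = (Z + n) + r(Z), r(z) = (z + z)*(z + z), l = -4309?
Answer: 100679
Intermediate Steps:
r(z) = 4*z² (r(z) = (2*z)*(2*z) = 4*z²)
x(Z, n) = Z + n + 4*Z² (x(Z, n) = (Z + n) + 4*Z² = Z + n + 4*Z²)
x(-162, 174) + l = (-162 + 174 + 4*(-162)²) - 4309 = (-162 + 174 + 4*26244) - 4309 = (-162 + 174 + 104976) - 4309 = 104988 - 4309 = 100679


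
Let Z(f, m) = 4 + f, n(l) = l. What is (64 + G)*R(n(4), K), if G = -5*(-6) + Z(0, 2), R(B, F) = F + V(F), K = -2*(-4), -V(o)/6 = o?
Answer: -3920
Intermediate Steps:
V(o) = -6*o
K = 8
R(B, F) = -5*F (R(B, F) = F - 6*F = -5*F)
G = 34 (G = -5*(-6) + (4 + 0) = 30 + 4 = 34)
(64 + G)*R(n(4), K) = (64 + 34)*(-5*8) = 98*(-40) = -3920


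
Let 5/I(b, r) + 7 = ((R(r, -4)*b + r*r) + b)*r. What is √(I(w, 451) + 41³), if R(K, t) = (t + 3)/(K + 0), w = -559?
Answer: √576800546171000803026/91482294 ≈ 262.53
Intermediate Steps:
R(K, t) = (3 + t)/K
I(b, r) = 5/(-7 + r*(b + r² - b/r)) (I(b, r) = 5/(-7 + ((((3 - 4)/r)*b + r*r) + b)*r) = 5/(-7 + (((-1/r)*b + r²) + b)*r) = 5/(-7 + ((-b/r + r²) + b)*r) = 5/(-7 + ((r² - b/r) + b)*r) = 5/(-7 + (b + r² - b/r)*r) = 5/(-7 + r*(b + r² - b/r)))
√(I(w, 451) + 41³) = √(5/(-7 + 451³ - 1*(-559) - 559*451) + 41³) = √(5/(-7 + 91733851 + 559 - 252109) + 68921) = √(5/91482294 + 68921) = √(6305051184779/91482294) = √576800546171000803026/91482294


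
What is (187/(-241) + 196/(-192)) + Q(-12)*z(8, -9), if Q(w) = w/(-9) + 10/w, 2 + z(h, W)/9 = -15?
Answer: -905737/11568 ≈ -78.297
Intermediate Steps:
z(h, W) = -153 (z(h, W) = -18 + 9*(-15) = -18 - 135 = -153)
Q(w) = 10/w - w/9 (Q(w) = w*(-1/9) + 10/w = -w/9 + 10/w = 10/w - w/9)
(187/(-241) + 196/(-192)) + Q(-12)*z(8, -9) = (187/(-241) + 196/(-192)) + (10/(-12) - 1/9*(-12))*(-153) = (187*(-1/241) + 196*(-1/192)) + (10*(-1/12) + 4/3)*(-153) = (-187/241 - 49/48) + (-5/6 + 4/3)*(-153) = -20785/11568 + (1/2)*(-153) = -20785/11568 - 153/2 = -905737/11568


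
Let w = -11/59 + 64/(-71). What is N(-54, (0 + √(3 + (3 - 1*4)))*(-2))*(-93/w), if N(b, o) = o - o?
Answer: 0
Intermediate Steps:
N(b, o) = 0
w = -4557/4189 (w = -11*1/59 + 64*(-1/71) = -11/59 - 64/71 = -4557/4189 ≈ -1.0878)
N(-54, (0 + √(3 + (3 - 1*4)))*(-2))*(-93/w) = 0*(-93/(-4557/4189)) = 0*(-93*(-4189/4557)) = 0*(4189/49) = 0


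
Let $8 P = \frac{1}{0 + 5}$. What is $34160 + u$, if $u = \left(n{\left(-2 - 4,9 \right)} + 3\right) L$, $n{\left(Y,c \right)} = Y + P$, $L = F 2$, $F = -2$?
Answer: $\frac{341719}{10} \approx 34172.0$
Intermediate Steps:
$P = \frac{1}{40}$ ($P = \frac{1}{8 \left(0 + 5\right)} = \frac{1}{8 \cdot 5} = \frac{1}{8} \cdot \frac{1}{5} = \frac{1}{40} \approx 0.025$)
$L = -4$ ($L = \left(-2\right) 2 = -4$)
$n{\left(Y,c \right)} = \frac{1}{40} + Y$ ($n{\left(Y,c \right)} = Y + \frac{1}{40} = \frac{1}{40} + Y$)
$u = \frac{119}{10}$ ($u = \left(\left(\frac{1}{40} - 6\right) + 3\right) \left(-4\right) = \left(- \frac{239}{40} + 3\right) \left(-4\right) = \left(- \frac{119}{40}\right) \left(-4\right) = \frac{119}{10} \approx 11.9$)
$34160 + u = 34160 + \frac{119}{10} = \frac{341719}{10}$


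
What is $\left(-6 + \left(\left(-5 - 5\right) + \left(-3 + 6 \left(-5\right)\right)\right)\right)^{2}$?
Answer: $2401$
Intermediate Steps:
$\left(-6 + \left(\left(-5 - 5\right) + \left(-3 + 6 \left(-5\right)\right)\right)\right)^{2} = \left(-6 - 43\right)^{2} = \left(-49\right)^{2} = 2401$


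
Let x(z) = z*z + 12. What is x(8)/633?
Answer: 76/633 ≈ 0.12006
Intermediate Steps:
x(z) = 12 + z**2 (x(z) = z**2 + 12 = 12 + z**2)
x(8)/633 = (12 + 8**2)/633 = (12 + 64)*(1/633) = 76*(1/633) = 76/633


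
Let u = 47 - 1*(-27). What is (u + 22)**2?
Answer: 9216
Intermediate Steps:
u = 74 (u = 47 + 27 = 74)
(u + 22)**2 = (74 + 22)**2 = 96**2 = 9216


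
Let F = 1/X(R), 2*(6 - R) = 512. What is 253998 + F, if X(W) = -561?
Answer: 142492877/561 ≈ 2.5400e+5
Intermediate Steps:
R = -250 (R = 6 - ½*512 = 6 - 256 = -250)
F = -1/561 (F = 1/(-561) = -1/561 ≈ -0.0017825)
253998 + F = 253998 - 1/561 = 142492877/561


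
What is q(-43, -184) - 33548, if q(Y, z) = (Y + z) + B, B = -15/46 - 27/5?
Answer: -7769567/230 ≈ -33781.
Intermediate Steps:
B = -1317/230 (B = -15*1/46 - 27*⅕ = -15/46 - 27/5 = -1317/230 ≈ -5.7261)
q(Y, z) = -1317/230 + Y + z (q(Y, z) = (Y + z) - 1317/230 = -1317/230 + Y + z)
q(-43, -184) - 33548 = (-1317/230 - 43 - 184) - 33548 = -53527/230 - 33548 = -7769567/230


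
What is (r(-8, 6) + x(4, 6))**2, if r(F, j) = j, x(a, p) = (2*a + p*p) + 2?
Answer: 2704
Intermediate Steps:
x(a, p) = 2 + p**2 + 2*a (x(a, p) = (2*a + p**2) + 2 = (p**2 + 2*a) + 2 = 2 + p**2 + 2*a)
(r(-8, 6) + x(4, 6))**2 = (6 + (2 + 6**2 + 2*4))**2 = (6 + (2 + 36 + 8))**2 = (6 + 46)**2 = 52**2 = 2704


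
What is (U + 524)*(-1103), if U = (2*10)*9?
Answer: -776512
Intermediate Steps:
U = 180 (U = 20*9 = 180)
(U + 524)*(-1103) = (180 + 524)*(-1103) = 704*(-1103) = -776512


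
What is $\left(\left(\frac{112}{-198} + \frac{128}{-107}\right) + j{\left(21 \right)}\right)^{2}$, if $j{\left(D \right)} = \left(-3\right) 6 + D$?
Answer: $\frac{172003225}{112211649} \approx 1.5328$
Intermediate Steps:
$j{\left(D \right)} = -18 + D$
$\left(\left(\frac{112}{-198} + \frac{128}{-107}\right) + j{\left(21 \right)}\right)^{2} = \left(\left(\frac{112}{-198} + \frac{128}{-107}\right) + \left(-18 + 21\right)\right)^{2} = \left(\left(112 \left(- \frac{1}{198}\right) + 128 \left(- \frac{1}{107}\right)\right) + 3\right)^{2} = \left(\left(- \frac{56}{99} - \frac{128}{107}\right) + 3\right)^{2} = \left(- \frac{18664}{10593} + 3\right)^{2} = \left(\frac{13115}{10593}\right)^{2} = \frac{172003225}{112211649}$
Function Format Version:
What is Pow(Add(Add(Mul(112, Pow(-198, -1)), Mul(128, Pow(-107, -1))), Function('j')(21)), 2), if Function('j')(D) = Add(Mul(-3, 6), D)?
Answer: Rational(172003225, 112211649) ≈ 1.5328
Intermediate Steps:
Function('j')(D) = Add(-18, D)
Pow(Add(Add(Mul(112, Pow(-198, -1)), Mul(128, Pow(-107, -1))), Function('j')(21)), 2) = Pow(Add(Add(Mul(112, Pow(-198, -1)), Mul(128, Pow(-107, -1))), Add(-18, 21)), 2) = Pow(Add(Add(Mul(112, Rational(-1, 198)), Mul(128, Rational(-1, 107))), 3), 2) = Pow(Add(Add(Rational(-56, 99), Rational(-128, 107)), 3), 2) = Pow(Add(Rational(-18664, 10593), 3), 2) = Pow(Rational(13115, 10593), 2) = Rational(172003225, 112211649)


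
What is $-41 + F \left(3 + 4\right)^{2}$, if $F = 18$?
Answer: $841$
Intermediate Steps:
$-41 + F \left(3 + 4\right)^{2} = -41 + 18 \left(3 + 4\right)^{2} = -41 + 18 \cdot 7^{2} = -41 + 18 \cdot 49 = -41 + 882 = 841$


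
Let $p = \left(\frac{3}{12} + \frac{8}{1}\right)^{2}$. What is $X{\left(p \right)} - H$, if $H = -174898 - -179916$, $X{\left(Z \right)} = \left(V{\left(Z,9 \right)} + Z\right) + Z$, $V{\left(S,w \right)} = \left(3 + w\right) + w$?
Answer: $- \frac{38887}{8} \approx -4860.9$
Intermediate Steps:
$V{\left(S,w \right)} = 3 + 2 w$
$p = \frac{1089}{16}$ ($p = \left(3 \cdot \frac{1}{12} + 8 \cdot 1\right)^{2} = \left(\frac{1}{4} + 8\right)^{2} = \left(\frac{33}{4}\right)^{2} = \frac{1089}{16} \approx 68.063$)
$X{\left(Z \right)} = 21 + 2 Z$ ($X{\left(Z \right)} = \left(\left(3 + 2 \cdot 9\right) + Z\right) + Z = \left(\left(3 + 18\right) + Z\right) + Z = \left(21 + Z\right) + Z = 21 + 2 Z$)
$H = 5018$ ($H = -174898 + 179916 = 5018$)
$X{\left(p \right)} - H = \left(21 + 2 \cdot \frac{1089}{16}\right) - 5018 = \left(21 + \frac{1089}{8}\right) - 5018 = \frac{1257}{8} - 5018 = - \frac{38887}{8}$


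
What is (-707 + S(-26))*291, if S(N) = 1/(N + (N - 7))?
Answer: -12138774/59 ≈ -2.0574e+5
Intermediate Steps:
S(N) = 1/(-7 + 2*N) (S(N) = 1/(N + (-7 + N)) = 1/(-7 + 2*N))
(-707 + S(-26))*291 = (-707 + 1/(-7 + 2*(-26)))*291 = (-707 + 1/(-7 - 52))*291 = (-707 + 1/(-59))*291 = (-707 - 1/59)*291 = -41714/59*291 = -12138774/59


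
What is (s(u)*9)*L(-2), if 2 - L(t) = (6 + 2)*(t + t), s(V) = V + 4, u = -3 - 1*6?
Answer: -1530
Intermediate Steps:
u = -9 (u = -3 - 6 = -9)
s(V) = 4 + V
L(t) = 2 - 16*t (L(t) = 2 - (6 + 2)*(t + t) = 2 - 8*2*t = 2 - 16*t)
(s(u)*9)*L(-2) = ((4 - 9)*9)*(2 - 16*(-2)) = (-5*9)*(2 + 32) = -45*34 = -1530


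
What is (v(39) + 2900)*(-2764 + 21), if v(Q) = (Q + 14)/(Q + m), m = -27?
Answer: -95601779/12 ≈ -7.9668e+6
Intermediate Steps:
v(Q) = (14 + Q)/(-27 + Q) (v(Q) = (Q + 14)/(Q - 27) = (14 + Q)/(-27 + Q))
(v(39) + 2900)*(-2764 + 21) = ((14 + 39)/(-27 + 39) + 2900)*(-2764 + 21) = (53/12 + 2900)*(-2743) = (34853/12)*(-2743) = -95601779/12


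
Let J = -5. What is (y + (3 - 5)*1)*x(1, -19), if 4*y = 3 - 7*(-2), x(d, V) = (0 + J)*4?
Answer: -45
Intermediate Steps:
x(d, V) = -20 (x(d, V) = (0 - 5)*4 = -5*4 = -20)
y = 17/4 (y = (3 - 7*(-2))/4 = (3 + 14)/4 = (1/4)*17 = 17/4 ≈ 4.2500)
(y + (3 - 5)*1)*x(1, -19) = (17/4 + (3 - 5)*1)*(-20) = (17/4 - 2*1)*(-20) = (17/4 - 2)*(-20) = (9/4)*(-20) = -45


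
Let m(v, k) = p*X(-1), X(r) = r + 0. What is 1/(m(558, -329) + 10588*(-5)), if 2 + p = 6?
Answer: -1/52944 ≈ -1.8888e-5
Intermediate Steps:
p = 4 (p = -2 + 6 = 4)
X(r) = r
m(v, k) = -4 (m(v, k) = 4*(-1) = -4)
1/(m(558, -329) + 10588*(-5)) = 1/(-4 + 10588*(-5)) = 1/(-4 - 52940) = 1/(-52944) = -1/52944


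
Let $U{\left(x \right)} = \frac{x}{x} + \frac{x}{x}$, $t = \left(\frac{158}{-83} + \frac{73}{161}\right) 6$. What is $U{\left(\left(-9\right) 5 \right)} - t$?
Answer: $\frac{143000}{13363} \approx 10.701$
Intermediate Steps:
$t = - \frac{116274}{13363}$ ($t = \left(158 \left(- \frac{1}{83}\right) + 73 \cdot \frac{1}{161}\right) 6 = \left(- \frac{158}{83} + \frac{73}{161}\right) 6 = \left(- \frac{19379}{13363}\right) 6 = - \frac{116274}{13363} \approx -8.7012$)
$U{\left(x \right)} = 2$ ($U{\left(x \right)} = 1 + 1 = 2$)
$U{\left(\left(-9\right) 5 \right)} - t = 2 - - \frac{116274}{13363} = 2 + \frac{116274}{13363} = \frac{143000}{13363}$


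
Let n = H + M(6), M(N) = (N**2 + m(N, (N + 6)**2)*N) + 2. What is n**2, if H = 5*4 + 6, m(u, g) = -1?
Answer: 3364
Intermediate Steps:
M(N) = 2 + N**2 - N (M(N) = (N**2 - N) + 2 = 2 + N**2 - N)
H = 26 (H = 20 + 6 = 26)
n = 58 (n = 26 + (2 + 6**2 - 1*6) = 26 + (2 + 36 - 6) = 26 + 32 = 58)
n**2 = 58**2 = 3364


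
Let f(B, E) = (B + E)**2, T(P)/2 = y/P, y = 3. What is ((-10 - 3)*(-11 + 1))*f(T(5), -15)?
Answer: 123786/5 ≈ 24757.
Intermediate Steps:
T(P) = 6/P (T(P) = 2*(3/P) = 6/P)
((-10 - 3)*(-11 + 1))*f(T(5), -15) = ((-10 - 3)*(-11 + 1))*(6/5 - 15)**2 = (-13*(-10))*(6*(1/5) - 15)**2 = 130*(6/5 - 15)**2 = 130*(-69/5)**2 = 130*(4761/25) = 123786/5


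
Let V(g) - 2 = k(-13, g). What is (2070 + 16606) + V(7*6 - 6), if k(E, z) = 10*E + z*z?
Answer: 19844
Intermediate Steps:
k(E, z) = z² + 10*E (k(E, z) = 10*E + z² = z² + 10*E)
V(g) = -128 + g² (V(g) = 2 + (g² + 10*(-13)) = 2 + (g² - 130) = 2 + (-130 + g²) = -128 + g²)
(2070 + 16606) + V(7*6 - 6) = (2070 + 16606) + (-128 + (7*6 - 6)²) = 18676 + (-128 + (42 - 6)²) = 18676 + (-128 + 36²) = 18676 + (-128 + 1296) = 18676 + 1168 = 19844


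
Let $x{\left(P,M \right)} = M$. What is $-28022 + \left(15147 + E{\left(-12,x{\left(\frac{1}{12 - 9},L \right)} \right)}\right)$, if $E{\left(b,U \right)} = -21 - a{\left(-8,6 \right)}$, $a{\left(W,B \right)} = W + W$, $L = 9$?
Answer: $-12880$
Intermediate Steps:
$a{\left(W,B \right)} = 2 W$
$E{\left(b,U \right)} = -5$ ($E{\left(b,U \right)} = -21 - 2 \left(-8\right) = -21 - -16 = -21 + 16 = -5$)
$-28022 + \left(15147 + E{\left(-12,x{\left(\frac{1}{12 - 9},L \right)} \right)}\right) = -28022 + \left(15147 - 5\right) = -28022 + 15142 = -12880$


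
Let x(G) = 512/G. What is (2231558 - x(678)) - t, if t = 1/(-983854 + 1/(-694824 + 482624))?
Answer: 157936956750651866506/70774324573539 ≈ 2.2316e+6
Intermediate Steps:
t = -212200/208773818801 (t = 1/(-983854 + 1/(-212200)) = 1/(-983854 - 1/212200) = 1/(-208773818801/212200) = -212200/208773818801 ≈ -1.0164e-6)
(2231558 - x(678)) - t = (2231558 - 512/678) - 1*(-212200/208773818801) = (2231558 - 512/678) + 212200/208773818801 = (2231558 - 1*256/339) + 212200/208773818801 = (2231558 - 256/339) + 212200/208773818801 = 756497906/339 + 212200/208773818801 = 157936956750651866506/70774324573539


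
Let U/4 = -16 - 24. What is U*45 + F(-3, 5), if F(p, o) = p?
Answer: -7203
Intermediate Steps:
U = -160 (U = 4*(-16 - 24) = 4*(-40) = -160)
U*45 + F(-3, 5) = -160*45 - 3 = -7200 - 3 = -7203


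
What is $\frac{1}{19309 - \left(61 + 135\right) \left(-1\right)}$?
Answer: $\frac{1}{19505} \approx 5.1269 \cdot 10^{-5}$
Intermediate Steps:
$\frac{1}{19309 - \left(61 + 135\right) \left(-1\right)} = \frac{1}{19309 - 196 \left(-1\right)} = \frac{1}{19309 - -196} = \frac{1}{19309 + 196} = \frac{1}{19505}$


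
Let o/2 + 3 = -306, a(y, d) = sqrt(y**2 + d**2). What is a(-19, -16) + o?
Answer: -618 + sqrt(617) ≈ -593.16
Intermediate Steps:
a(y, d) = sqrt(d**2 + y**2)
o = -618 (o = -6 + 2*(-306) = -6 - 612 = -618)
a(-19, -16) + o = sqrt((-16)**2 + (-19)**2) - 618 = sqrt(256 + 361) - 618 = sqrt(617) - 618 = -618 + sqrt(617)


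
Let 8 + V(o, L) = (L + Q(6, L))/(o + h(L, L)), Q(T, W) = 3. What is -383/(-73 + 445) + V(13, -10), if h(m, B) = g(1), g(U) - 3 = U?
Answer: -59707/6324 ≈ -9.4413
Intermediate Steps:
g(U) = 3 + U
h(m, B) = 4 (h(m, B) = 3 + 1 = 4)
V(o, L) = -8 + (3 + L)/(4 + o) (V(o, L) = -8 + (L + 3)/(o + 4) = -8 + (3 + L)/(4 + o))
-383/(-73 + 445) + V(13, -10) = -383/(-73 + 445) + (-29 - 10 - 8*13)/(4 + 13) = -383/372 + (-29 - 10 - 104)/17 = -383*1/372 + (1/17)*(-143) = -383/372 - 143/17 = -59707/6324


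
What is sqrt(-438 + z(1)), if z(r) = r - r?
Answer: I*sqrt(438) ≈ 20.928*I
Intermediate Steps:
z(r) = 0
sqrt(-438 + z(1)) = sqrt(-438 + 0) = sqrt(-438) = I*sqrt(438)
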